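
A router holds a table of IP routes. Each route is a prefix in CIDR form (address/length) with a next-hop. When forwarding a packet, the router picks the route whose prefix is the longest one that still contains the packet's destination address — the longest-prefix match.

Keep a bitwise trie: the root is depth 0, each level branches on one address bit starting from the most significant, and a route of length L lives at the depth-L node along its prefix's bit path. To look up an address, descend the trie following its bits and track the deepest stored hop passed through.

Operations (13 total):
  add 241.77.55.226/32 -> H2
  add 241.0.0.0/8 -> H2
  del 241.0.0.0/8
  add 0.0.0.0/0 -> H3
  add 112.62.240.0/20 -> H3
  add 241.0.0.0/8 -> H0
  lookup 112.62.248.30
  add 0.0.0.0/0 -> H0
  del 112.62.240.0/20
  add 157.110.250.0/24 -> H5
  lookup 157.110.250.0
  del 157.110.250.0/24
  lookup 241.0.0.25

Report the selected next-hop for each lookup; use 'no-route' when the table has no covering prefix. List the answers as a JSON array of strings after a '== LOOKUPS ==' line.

Trace:
  + 241.77.55.226/32 (H2) depth=32
  + 241.0.0.0/8 (H2) depth=8
  del 241.0.0.0/8 (clear depth 8)
  + 0.0.0.0/0 (H3) depth=0
  + 112.62.240.0/20 (H3) depth=20
  + 241.0.0.0/8 (H0) depth=8
  lookup 112.62.248.30: bits 01110000001111101111 walk d0:H3→d1:-→d2:-→d3:-→d4:-→d5:-→d6:-→d7:-→d8:-→d9:-→d10:-→d11:-→d12:-→d13:-→d14:-→d15:-→d16:-→d17:-→d18:-→d19:-→d20:H3 -> H3
  + 0.0.0.0/0 (H0) depth=0
  del 112.62.240.0/20 (clear depth 20)
  + 157.110.250.0/24 (H5) depth=24
  lookup 157.110.250.0: bits 100111010110111011111010 walk d0:H0→d1:-→d2:-→d3:-→d4:-→d5:-→d6:-→d7:-→d8:-→d9:-→d10:-→d11:-→d12:-→d13:-→d14:-→d15:-→d16:-→d17:-→d18:-→d19:-→d20:-→d21:-→d22:-→d23:-→d24:H5 -> H5
  del 157.110.250.0/24 (clear depth 24)
  lookup 241.0.0.25: bits 111100010 walk d0:H0→d1:-→d2:-→d3:-→d4:-→d5:-→d6:-→d7:-→d8:H0→d9:- -> H0

== LOOKUPS ==
["H3","H5","H0"]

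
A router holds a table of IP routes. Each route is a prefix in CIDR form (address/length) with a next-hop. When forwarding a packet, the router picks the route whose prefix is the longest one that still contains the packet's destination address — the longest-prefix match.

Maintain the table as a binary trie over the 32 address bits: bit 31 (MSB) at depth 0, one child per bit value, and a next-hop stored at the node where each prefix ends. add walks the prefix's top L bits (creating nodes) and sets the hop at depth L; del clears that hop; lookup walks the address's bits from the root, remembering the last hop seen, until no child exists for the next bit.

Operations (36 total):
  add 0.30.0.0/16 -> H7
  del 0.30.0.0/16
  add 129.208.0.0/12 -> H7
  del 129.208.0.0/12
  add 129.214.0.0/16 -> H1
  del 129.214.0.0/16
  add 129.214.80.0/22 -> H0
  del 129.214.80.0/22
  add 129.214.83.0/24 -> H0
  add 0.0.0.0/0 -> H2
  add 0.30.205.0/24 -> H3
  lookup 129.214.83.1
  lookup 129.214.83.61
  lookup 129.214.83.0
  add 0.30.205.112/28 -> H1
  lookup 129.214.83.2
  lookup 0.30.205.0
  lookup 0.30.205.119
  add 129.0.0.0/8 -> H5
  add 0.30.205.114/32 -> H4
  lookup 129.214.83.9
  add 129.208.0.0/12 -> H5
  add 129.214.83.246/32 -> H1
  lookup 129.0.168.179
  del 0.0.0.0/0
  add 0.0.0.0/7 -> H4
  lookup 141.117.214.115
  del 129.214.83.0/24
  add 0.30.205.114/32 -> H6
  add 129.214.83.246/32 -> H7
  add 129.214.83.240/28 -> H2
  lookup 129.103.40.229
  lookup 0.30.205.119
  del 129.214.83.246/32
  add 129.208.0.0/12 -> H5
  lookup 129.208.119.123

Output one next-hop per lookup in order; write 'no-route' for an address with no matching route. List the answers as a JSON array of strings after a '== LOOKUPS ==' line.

Apply in order:
  + 0.30.0.0/16 (H7) depth=16
  del 0.30.0.0/16 (clear depth 16)
  + 129.208.0.0/12 (H7) depth=12
  del 129.208.0.0/12 (clear depth 12)
  + 129.214.0.0/16 (H1) depth=16
  del 129.214.0.0/16 (clear depth 16)
  + 129.214.80.0/22 (H0) depth=22
  del 129.214.80.0/22 (clear depth 22)
  + 129.214.83.0/24 (H0) depth=24
  + 0.0.0.0/0 (H2) depth=0
  + 0.30.205.0/24 (H3) depth=24
  ? 129.214.83.1  path d0:H2→d1:-→d2:-→d3:-→d4:-→d5:-→d6:-→d7:-→d8:-→d9:-→d10:-→d11:-→d12:-→d13:-→d14:-→d15:-→d16:-→d17:-→d18:-→d19:-→d20:-→d21:-→d22:-→d23:-→d24:H0  best=H0
  ? 129.214.83.61  path d0:H2→d1:-→d2:-→d3:-→d4:-→d5:-→d6:-→d7:-→d8:-→d9:-→d10:-→d11:-→d12:-→d13:-→d14:-→d15:-→d16:-→d17:-→d18:-→d19:-→d20:-→d21:-→d22:-→d23:-→d24:H0  best=H0
  ? 129.214.83.0  path d0:H2→d1:-→d2:-→d3:-→d4:-→d5:-→d6:-→d7:-→d8:-→d9:-→d10:-→d11:-→d12:-→d13:-→d14:-→d15:-→d16:-→d17:-→d18:-→d19:-→d20:-→d21:-→d22:-→d23:-→d24:H0  best=H0
  + 0.30.205.112/28 (H1) depth=28
  ? 129.214.83.2  path d0:H2→d1:-→d2:-→d3:-→d4:-→d5:-→d6:-→d7:-→d8:-→d9:-→d10:-→d11:-→d12:-→d13:-→d14:-→d15:-→d16:-→d17:-→d18:-→d19:-→d20:-→d21:-→d22:-→d23:-→d24:H0  best=H0
  ? 0.30.205.0  path d0:H2→d1:-→d2:-→d3:-→d4:-→d5:-→d6:-→d7:-→d8:-→d9:-→d10:-→d11:-→d12:-→d13:-→d14:-→d15:-→d16:-→d17:-→d18:-→d19:-→d20:-→d21:-→d22:-→d23:-→d24:H3→d25:-  best=H3
  ? 0.30.205.119  path d0:H2→d1:-→d2:-→d3:-→d4:-→d5:-→d6:-→d7:-→d8:-→d9:-→d10:-→d11:-→d12:-→d13:-→d14:-→d15:-→d16:-→d17:-→d18:-→d19:-→d20:-→d21:-→d22:-→d23:-→d24:H3→d25:-→d26:-→d27:-→d28:H1  best=H1
  + 129.0.0.0/8 (H5) depth=8
  + 0.30.205.114/32 (H4) depth=32
  ? 129.214.83.9  path d0:H2→d1:-→d2:-→d3:-→d4:-→d5:-→d6:-→d7:-→d8:H5→d9:-→d10:-→d11:-→d12:-→d13:-→d14:-→d15:-→d16:-→d17:-→d18:-→d19:-→d20:-→d21:-→d22:-→d23:-→d24:H0  best=H0
  + 129.208.0.0/12 (H5) depth=12
  + 129.214.83.246/32 (H1) depth=32
  ? 129.0.168.179  path d0:H2→d1:-→d2:-→d3:-→d4:-→d5:-→d6:-→d7:-→d8:H5  best=H5
  del 0.0.0.0/0 (clear depth 0)
  + 0.0.0.0/7 (H4) depth=7
  ? 141.117.214.115  path d0:-→d1:-→d2:-→d3:-→d4:-  best=no-route
  del 129.214.83.0/24 (clear depth 24)
  + 0.30.205.114/32 (H6) depth=32
  + 129.214.83.246/32 (H7) depth=32
  + 129.214.83.240/28 (H2) depth=28
  ? 129.103.40.229  path d0:-→d1:-→d2:-→d3:-→d4:-→d5:-→d6:-→d7:-→d8:H5  best=H5
  ? 0.30.205.119  path d0:-→d1:-→d2:-→d3:-→d4:-→d5:-→d6:-→d7:H4→d8:-→d9:-→d10:-→d11:-→d12:-→d13:-→d14:-→d15:-→d16:-→d17:-→d18:-→d19:-→d20:-→d21:-→d22:-→d23:-→d24:H3→d25:-→d26:-→d27:-→d28:H1→d29:-  best=H1
  del 129.214.83.246/32 (clear depth 32)
  + 129.208.0.0/12 (H5) depth=12
  ? 129.208.119.123  path d0:-→d1:-→d2:-→d3:-→d4:-→d5:-→d6:-→d7:-→d8:H5→d9:-→d10:-→d11:-→d12:H5→d13:-  best=H5

== LOOKUPS ==
["H0","H0","H0","H0","H3","H1","H0","H5","no-route","H5","H1","H5"]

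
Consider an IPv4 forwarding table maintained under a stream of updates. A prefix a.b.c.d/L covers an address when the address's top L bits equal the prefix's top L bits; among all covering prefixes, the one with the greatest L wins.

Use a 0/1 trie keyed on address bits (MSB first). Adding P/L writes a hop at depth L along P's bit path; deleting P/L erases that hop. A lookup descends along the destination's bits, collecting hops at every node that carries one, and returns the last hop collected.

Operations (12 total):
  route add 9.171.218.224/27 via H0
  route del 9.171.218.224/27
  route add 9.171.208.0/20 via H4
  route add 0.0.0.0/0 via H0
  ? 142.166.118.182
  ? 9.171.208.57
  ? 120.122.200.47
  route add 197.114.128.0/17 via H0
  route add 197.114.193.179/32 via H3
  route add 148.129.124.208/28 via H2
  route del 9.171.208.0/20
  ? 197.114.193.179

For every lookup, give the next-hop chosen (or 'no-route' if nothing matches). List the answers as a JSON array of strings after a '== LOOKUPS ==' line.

Apply in order:
  add 9.171.218.224/27 -> H0 at depth 27
  del 9.171.218.224/27 (clear depth 27)
  add 9.171.208.0/20 -> H4 at depth 20
  add 0.0.0.0/0 -> H0 at depth 0
  lookup 142.166.118.182: bits ε walk d0:H0 -> H0
  lookup 9.171.208.57: bits 00001001101010111101 walk d0:H0→d1:-→d2:-→d3:-→d4:-→d5:-→d6:-→d7:-→d8:-→d9:-→d10:-→d11:-→d12:-→d13:-→d14:-→d15:-→d16:-→d17:-→d18:-→d19:-→d20:H4 -> H4
  lookup 120.122.200.47: bits 0 walk d0:H0→d1:- -> H0
  add 197.114.128.0/17 -> H0 at depth 17
  add 197.114.193.179/32 -> H3 at depth 32
  add 148.129.124.208/28 -> H2 at depth 28
  del 9.171.208.0/20 (clear depth 20)
  lookup 197.114.193.179: bits 11000101011100101100000110110011 walk d0:H0→d1:-→d2:-→d3:-→d4:-→d5:-→d6:-→d7:-→d8:-→d9:-→d10:-→d11:-→d12:-→d13:-→d14:-→d15:-→d16:-→d17:H0→d18:-→d19:-→d20:-→d21:-→d22:-→d23:-→d24:-→d25:-→d26:-→d27:-→d28:-→d29:-→d30:-→d31:-→d32:H3 -> H3

== LOOKUPS ==
["H0","H4","H0","H3"]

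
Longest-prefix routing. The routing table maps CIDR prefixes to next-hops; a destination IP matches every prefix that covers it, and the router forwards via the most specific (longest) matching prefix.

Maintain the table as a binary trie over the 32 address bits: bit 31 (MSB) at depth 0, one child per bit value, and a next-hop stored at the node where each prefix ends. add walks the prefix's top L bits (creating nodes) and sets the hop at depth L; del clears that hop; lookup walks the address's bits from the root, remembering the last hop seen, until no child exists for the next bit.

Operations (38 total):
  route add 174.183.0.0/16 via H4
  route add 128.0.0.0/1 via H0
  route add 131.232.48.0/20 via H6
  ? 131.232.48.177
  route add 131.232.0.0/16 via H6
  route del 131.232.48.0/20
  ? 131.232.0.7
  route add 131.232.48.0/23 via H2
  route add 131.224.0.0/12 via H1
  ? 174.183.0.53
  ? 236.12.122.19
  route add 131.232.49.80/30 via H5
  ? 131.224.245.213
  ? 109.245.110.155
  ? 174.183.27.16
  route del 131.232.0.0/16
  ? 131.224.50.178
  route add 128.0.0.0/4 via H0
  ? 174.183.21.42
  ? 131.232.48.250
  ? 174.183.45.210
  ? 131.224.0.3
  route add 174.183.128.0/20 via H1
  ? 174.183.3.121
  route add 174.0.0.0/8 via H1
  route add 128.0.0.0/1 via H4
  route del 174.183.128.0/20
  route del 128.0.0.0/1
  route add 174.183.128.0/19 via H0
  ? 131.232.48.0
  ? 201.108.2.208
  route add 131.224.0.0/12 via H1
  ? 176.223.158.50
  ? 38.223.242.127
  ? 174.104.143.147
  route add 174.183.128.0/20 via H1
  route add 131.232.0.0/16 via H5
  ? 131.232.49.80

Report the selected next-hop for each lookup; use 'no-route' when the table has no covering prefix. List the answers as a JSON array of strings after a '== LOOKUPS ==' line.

Process each operation:
  add 174.183.0.0/16 -> H4 at depth 16
  add 128.0.0.0/1 -> H0 at depth 1
  add 131.232.48.0/20 -> H6 at depth 20
  Q 131.232.48.177: descend 10000011111010000011 ; hops seen [H0,H6] ; pick H6
  add 131.232.0.0/16 -> H6 at depth 16
  - 131.232.48.0/20 clear@20
  Q 131.232.0.7: descend 100000111110100000 ; hops seen [H0,H6] ; pick H6
  add 131.232.48.0/23 -> H2 at depth 23
  add 131.224.0.0/12 -> H1 at depth 12
  Q 174.183.0.53: descend 1010111010110111 ; hops seen [H0,H4] ; pick H4
  Q 236.12.122.19: descend 1 ; hops seen [H0] ; pick H0
  add 131.232.49.80/30 -> H5 at depth 30
  Q 131.224.245.213: descend 100000111110 ; hops seen [H0,H1] ; pick H1
  Q 109.245.110.155: descend ε ; hops seen [∅] ; pick no-route
  Q 174.183.27.16: descend 1010111010110111 ; hops seen [H0,H4] ; pick H4
  - 131.232.0.0/16 clear@16
  Q 131.224.50.178: descend 100000111110 ; hops seen [H0,H1] ; pick H1
  add 128.0.0.0/4 -> H0 at depth 4
  Q 174.183.21.42: descend 1010111010110111 ; hops seen [H0,H4] ; pick H4
  Q 131.232.48.250: descend 10000011111010000011000 ; hops seen [H0,H0,H1,H2] ; pick H2
  Q 174.183.45.210: descend 1010111010110111 ; hops seen [H0,H4] ; pick H4
  Q 131.224.0.3: descend 100000111110 ; hops seen [H0,H0,H1] ; pick H1
  add 174.183.128.0/20 -> H1 at depth 20
  Q 174.183.3.121: descend 1010111010110111 ; hops seen [H0,H4] ; pick H4
  add 174.0.0.0/8 -> H1 at depth 8
  add 128.0.0.0/1 -> H4 at depth 1
  - 174.183.128.0/20 clear@20
  - 128.0.0.0/1 clear@1
  add 174.183.128.0/19 -> H0 at depth 19
  Q 131.232.48.0: descend 10000011111010000011000 ; hops seen [H0,H1,H2] ; pick H2
  Q 201.108.2.208: descend 1 ; hops seen [∅] ; pick no-route
  add 131.224.0.0/12 -> H1 at depth 12
  Q 176.223.158.50: descend 101 ; hops seen [∅] ; pick no-route
  Q 38.223.242.127: descend ε ; hops seen [∅] ; pick no-route
  Q 174.104.143.147: descend 10101110 ; hops seen [H1] ; pick H1
  add 174.183.128.0/20 -> H1 at depth 20
  add 131.232.0.0/16 -> H5 at depth 16
  Q 131.232.49.80: descend 100000111110100000110001010100 ; hops seen [H0,H1,H5,H2,H5] ; pick H5

== LOOKUPS ==
["H6","H6","H4","H0","H1","no-route","H4","H1","H4","H2","H4","H1","H4","H2","no-route","no-route","no-route","H1","H5"]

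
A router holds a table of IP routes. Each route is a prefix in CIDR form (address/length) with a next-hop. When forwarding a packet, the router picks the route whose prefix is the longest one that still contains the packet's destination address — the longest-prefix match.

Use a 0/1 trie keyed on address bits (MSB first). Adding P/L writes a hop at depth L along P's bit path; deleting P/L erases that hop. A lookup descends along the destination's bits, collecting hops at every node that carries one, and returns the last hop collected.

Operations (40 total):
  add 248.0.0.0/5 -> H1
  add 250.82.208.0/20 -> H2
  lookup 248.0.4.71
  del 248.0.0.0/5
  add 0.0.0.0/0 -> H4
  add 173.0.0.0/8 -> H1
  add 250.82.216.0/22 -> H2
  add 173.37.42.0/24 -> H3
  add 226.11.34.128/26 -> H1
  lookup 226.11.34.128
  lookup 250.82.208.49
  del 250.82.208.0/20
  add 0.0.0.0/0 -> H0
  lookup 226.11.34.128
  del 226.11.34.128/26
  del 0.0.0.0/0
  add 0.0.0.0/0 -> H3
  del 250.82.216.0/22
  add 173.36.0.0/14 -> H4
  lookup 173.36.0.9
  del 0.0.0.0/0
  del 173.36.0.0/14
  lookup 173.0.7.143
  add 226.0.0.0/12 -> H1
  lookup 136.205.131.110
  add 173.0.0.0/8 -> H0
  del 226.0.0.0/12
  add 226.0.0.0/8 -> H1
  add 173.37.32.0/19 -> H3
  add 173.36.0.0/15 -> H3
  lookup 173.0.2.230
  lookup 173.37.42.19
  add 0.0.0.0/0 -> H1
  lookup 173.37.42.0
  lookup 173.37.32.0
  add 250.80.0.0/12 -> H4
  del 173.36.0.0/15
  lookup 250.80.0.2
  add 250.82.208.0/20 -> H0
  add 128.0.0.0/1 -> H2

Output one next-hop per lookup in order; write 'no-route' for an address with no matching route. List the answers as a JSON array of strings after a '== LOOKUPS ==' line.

Apply in order:
  + 248.0.0.0/5 (H1) depth=5
  + 250.82.208.0/20 (H2) depth=20
  Q 248.0.4.71: descend 111110 ; hops seen [H1] ; pick H1
  - 248.0.0.0/5 clear@5
  + 0.0.0.0/0 (H4) depth=0
  + 173.0.0.0/8 (H1) depth=8
  + 250.82.216.0/22 (H2) depth=22
  + 173.37.42.0/24 (H3) depth=24
  + 226.11.34.128/26 (H1) depth=26
  Q 226.11.34.128: descend 11100010000010110010001010 ; hops seen [H4,H1] ; pick H1
  Q 250.82.208.49: descend 11111010010100101101 ; hops seen [H4,H2] ; pick H2
  - 250.82.208.0/20 clear@20
  + 0.0.0.0/0 (H0) depth=0
  Q 226.11.34.128: descend 11100010000010110010001010 ; hops seen [H0,H1] ; pick H1
  - 226.11.34.128/26 clear@26
  - 0.0.0.0/0 clear@0
  + 0.0.0.0/0 (H3) depth=0
  - 250.82.216.0/22 clear@22
  + 173.36.0.0/14 (H4) depth=14
  Q 173.36.0.9: descend 101011010010010 ; hops seen [H3,H1,H4] ; pick H4
  - 0.0.0.0/0 clear@0
  - 173.36.0.0/14 clear@14
  Q 173.0.7.143: descend 1010110100 ; hops seen [H1] ; pick H1
  + 226.0.0.0/12 (H1) depth=12
  Q 136.205.131.110: descend 10 ; hops seen [∅] ; pick no-route
  + 173.0.0.0/8 (H0) depth=8
  - 226.0.0.0/12 clear@12
  + 226.0.0.0/8 (H1) depth=8
  + 173.37.32.0/19 (H3) depth=19
  + 173.36.0.0/15 (H3) depth=15
  Q 173.0.2.230: descend 1010110100 ; hops seen [H0] ; pick H0
  Q 173.37.42.19: descend 101011010010010100101010 ; hops seen [H0,H3,H3,H3] ; pick H3
  + 0.0.0.0/0 (H1) depth=0
  Q 173.37.42.0: descend 101011010010010100101010 ; hops seen [H1,H0,H3,H3,H3] ; pick H3
  Q 173.37.32.0: descend 10101101001001010010 ; hops seen [H1,H0,H3,H3] ; pick H3
  + 250.80.0.0/12 (H4) depth=12
  - 173.36.0.0/15 clear@15
  Q 250.80.0.2: descend 11111010010100 ; hops seen [H1,H4] ; pick H4
  + 250.82.208.0/20 (H0) depth=20
  + 128.0.0.0/1 (H2) depth=1

== LOOKUPS ==
["H1","H1","H2","H1","H4","H1","no-route","H0","H3","H3","H3","H4"]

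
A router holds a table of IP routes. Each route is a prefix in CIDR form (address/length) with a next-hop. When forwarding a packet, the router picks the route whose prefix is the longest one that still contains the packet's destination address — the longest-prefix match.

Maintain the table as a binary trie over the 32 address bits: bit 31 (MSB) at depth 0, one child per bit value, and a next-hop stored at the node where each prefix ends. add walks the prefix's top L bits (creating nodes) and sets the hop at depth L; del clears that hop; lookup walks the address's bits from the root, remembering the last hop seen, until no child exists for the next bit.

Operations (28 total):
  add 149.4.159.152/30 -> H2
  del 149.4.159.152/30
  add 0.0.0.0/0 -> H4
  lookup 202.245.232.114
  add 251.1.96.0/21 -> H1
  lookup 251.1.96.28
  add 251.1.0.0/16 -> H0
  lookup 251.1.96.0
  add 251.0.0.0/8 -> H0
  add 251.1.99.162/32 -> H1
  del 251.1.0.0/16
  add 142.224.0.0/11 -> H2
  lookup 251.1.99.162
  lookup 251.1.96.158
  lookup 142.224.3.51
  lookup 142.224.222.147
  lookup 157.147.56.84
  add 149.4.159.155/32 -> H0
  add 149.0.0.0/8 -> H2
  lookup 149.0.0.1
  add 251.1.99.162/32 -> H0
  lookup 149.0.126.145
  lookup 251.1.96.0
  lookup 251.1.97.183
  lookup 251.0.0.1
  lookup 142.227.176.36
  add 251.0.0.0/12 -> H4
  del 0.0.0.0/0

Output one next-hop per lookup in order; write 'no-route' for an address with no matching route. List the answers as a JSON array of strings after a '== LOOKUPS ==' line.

Process each operation:
  + 149.4.159.152/30 (H2) depth=30
  - 149.4.159.152/30 clear@30
  + 0.0.0.0/0 (H4) depth=0
  lookup 202.245.232.114: bits 1 walk d0:H4→d1:- -> H4
  + 251.1.96.0/21 (H1) depth=21
  lookup 251.1.96.28: bits 111110110000000101100 walk d0:H4→d1:-→d2:-→d3:-→d4:-→d5:-→d6:-→d7:-→d8:-→d9:-→d10:-→d11:-→d12:-→d13:-→d14:-→d15:-→d16:-→d17:-→d18:-→d19:-→d20:-→d21:H1 -> H1
  + 251.1.0.0/16 (H0) depth=16
  lookup 251.1.96.0: bits 111110110000000101100 walk d0:H4→d1:-→d2:-→d3:-→d4:-→d5:-→d6:-→d7:-→d8:-→d9:-→d10:-→d11:-→d12:-→d13:-→d14:-→d15:-→d16:H0→d17:-→d18:-→d19:-→d20:-→d21:H1 -> H1
  + 251.0.0.0/8 (H0) depth=8
  + 251.1.99.162/32 (H1) depth=32
  - 251.1.0.0/16 clear@16
  + 142.224.0.0/11 (H2) depth=11
  lookup 251.1.99.162: bits 11111011000000010110001110100010 walk d0:H4→d1:-→d2:-→d3:-→d4:-→d5:-→d6:-→d7:-→d8:H0→d9:-→d10:-→d11:-→d12:-→d13:-→d14:-→d15:-→d16:-→d17:-→d18:-→d19:-→d20:-→d21:H1→d22:-→d23:-→d24:-→d25:-→d26:-→d27:-→d28:-→d29:-→d30:-→d31:-→d32:H1 -> H1
  lookup 251.1.96.158: bits 1111101100000001011000 walk d0:H4→d1:-→d2:-→d3:-→d4:-→d5:-→d6:-→d7:-→d8:H0→d9:-→d10:-→d11:-→d12:-→d13:-→d14:-→d15:-→d16:-→d17:-→d18:-→d19:-→d20:-→d21:H1→d22:- -> H1
  lookup 142.224.3.51: bits 10001110111 walk d0:H4→d1:-→d2:-→d3:-→d4:-→d5:-→d6:-→d7:-→d8:-→d9:-→d10:-→d11:H2 -> H2
  lookup 142.224.222.147: bits 10001110111 walk d0:H4→d1:-→d2:-→d3:-→d4:-→d5:-→d6:-→d7:-→d8:-→d9:-→d10:-→d11:H2 -> H2
  lookup 157.147.56.84: bits 1001 walk d0:H4→d1:-→d2:-→d3:-→d4:- -> H4
  + 149.4.159.155/32 (H0) depth=32
  + 149.0.0.0/8 (H2) depth=8
  lookup 149.0.0.1: bits 1001010100000 walk d0:H4→d1:-→d2:-→d3:-→d4:-→d5:-→d6:-→d7:-→d8:H2→d9:-→d10:-→d11:-→d12:-→d13:- -> H2
  + 251.1.99.162/32 (H0) depth=32
  lookup 149.0.126.145: bits 1001010100000 walk d0:H4→d1:-→d2:-→d3:-→d4:-→d5:-→d6:-→d7:-→d8:H2→d9:-→d10:-→d11:-→d12:-→d13:- -> H2
  lookup 251.1.96.0: bits 1111101100000001011000 walk d0:H4→d1:-→d2:-→d3:-→d4:-→d5:-→d6:-→d7:-→d8:H0→d9:-→d10:-→d11:-→d12:-→d13:-→d14:-→d15:-→d16:-→d17:-→d18:-→d19:-→d20:-→d21:H1→d22:- -> H1
  lookup 251.1.97.183: bits 1111101100000001011000 walk d0:H4→d1:-→d2:-→d3:-→d4:-→d5:-→d6:-→d7:-→d8:H0→d9:-→d10:-→d11:-→d12:-→d13:-→d14:-→d15:-→d16:-→d17:-→d18:-→d19:-→d20:-→d21:H1→d22:- -> H1
  lookup 251.0.0.1: bits 111110110000000 walk d0:H4→d1:-→d2:-→d3:-→d4:-→d5:-→d6:-→d7:-→d8:H0→d9:-→d10:-→d11:-→d12:-→d13:-→d14:-→d15:- -> H0
  lookup 142.227.176.36: bits 10001110111 walk d0:H4→d1:-→d2:-→d3:-→d4:-→d5:-→d6:-→d7:-→d8:-→d9:-→d10:-→d11:H2 -> H2
  + 251.0.0.0/12 (H4) depth=12
  - 0.0.0.0/0 clear@0

== LOOKUPS ==
["H4","H1","H1","H1","H1","H2","H2","H4","H2","H2","H1","H1","H0","H2"]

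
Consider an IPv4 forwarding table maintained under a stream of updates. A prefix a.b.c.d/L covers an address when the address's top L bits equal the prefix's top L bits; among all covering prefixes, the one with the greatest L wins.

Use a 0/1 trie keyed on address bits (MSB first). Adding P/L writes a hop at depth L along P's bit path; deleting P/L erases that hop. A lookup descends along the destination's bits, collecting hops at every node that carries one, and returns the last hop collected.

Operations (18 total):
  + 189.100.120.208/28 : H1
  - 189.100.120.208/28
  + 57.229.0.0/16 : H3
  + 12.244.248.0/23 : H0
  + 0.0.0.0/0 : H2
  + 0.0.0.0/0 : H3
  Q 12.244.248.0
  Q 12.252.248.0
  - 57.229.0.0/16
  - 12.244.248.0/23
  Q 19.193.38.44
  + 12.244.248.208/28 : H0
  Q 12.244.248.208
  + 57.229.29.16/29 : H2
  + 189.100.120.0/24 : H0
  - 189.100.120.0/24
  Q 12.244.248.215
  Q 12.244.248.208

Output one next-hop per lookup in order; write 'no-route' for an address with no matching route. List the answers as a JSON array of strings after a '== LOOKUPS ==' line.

Apply in order:
  add 189.100.120.208/28 -> H1 at depth 28
  - 189.100.120.208/28 clear@28
  add 57.229.0.0/16 -> H3 at depth 16
  add 12.244.248.0/23 -> H0 at depth 23
  add 0.0.0.0/0 -> H2 at depth 0
  add 0.0.0.0/0 -> H3 at depth 0
  Q 12.244.248.0: descend 00001100111101001111100 ; hops seen [H3,H0] ; pick H0
  Q 12.252.248.0: descend 000011001111 ; hops seen [H3] ; pick H3
  - 57.229.0.0/16 clear@16
  - 12.244.248.0/23 clear@23
  Q 19.193.38.44: descend 000 ; hops seen [H3] ; pick H3
  add 12.244.248.208/28 -> H0 at depth 28
  Q 12.244.248.208: descend 0000110011110100111110001101 ; hops seen [H3,H0] ; pick H0
  add 57.229.29.16/29 -> H2 at depth 29
  add 189.100.120.0/24 -> H0 at depth 24
  - 189.100.120.0/24 clear@24
  Q 12.244.248.215: descend 0000110011110100111110001101 ; hops seen [H3,H0] ; pick H0
  Q 12.244.248.208: descend 0000110011110100111110001101 ; hops seen [H3,H0] ; pick H0

== LOOKUPS ==
["H0","H3","H3","H0","H0","H0"]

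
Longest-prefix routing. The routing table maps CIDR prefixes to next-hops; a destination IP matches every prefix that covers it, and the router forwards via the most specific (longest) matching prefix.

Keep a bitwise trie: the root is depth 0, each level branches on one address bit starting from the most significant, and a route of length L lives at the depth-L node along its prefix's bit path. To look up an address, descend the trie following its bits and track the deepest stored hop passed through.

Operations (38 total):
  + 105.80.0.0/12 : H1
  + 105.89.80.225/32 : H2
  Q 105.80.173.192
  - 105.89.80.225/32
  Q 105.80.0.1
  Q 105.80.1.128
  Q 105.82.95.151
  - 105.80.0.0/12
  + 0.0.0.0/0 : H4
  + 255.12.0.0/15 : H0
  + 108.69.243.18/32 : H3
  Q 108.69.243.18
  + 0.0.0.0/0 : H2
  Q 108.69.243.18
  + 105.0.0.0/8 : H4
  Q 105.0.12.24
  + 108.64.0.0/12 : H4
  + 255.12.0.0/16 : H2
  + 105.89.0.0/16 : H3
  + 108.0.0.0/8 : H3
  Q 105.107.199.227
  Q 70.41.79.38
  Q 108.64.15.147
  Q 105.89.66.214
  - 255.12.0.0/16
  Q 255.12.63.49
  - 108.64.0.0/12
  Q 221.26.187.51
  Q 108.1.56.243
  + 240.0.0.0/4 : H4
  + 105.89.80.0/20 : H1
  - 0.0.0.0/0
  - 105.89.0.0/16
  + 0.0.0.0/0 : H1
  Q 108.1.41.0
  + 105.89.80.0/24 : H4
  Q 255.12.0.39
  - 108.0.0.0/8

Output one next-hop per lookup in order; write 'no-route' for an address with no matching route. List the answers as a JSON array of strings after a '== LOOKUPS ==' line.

Apply in order:
  add 105.80.0.0/12 -> H1 at depth 12
  add 105.89.80.225/32 -> H2 at depth 32
  lookup 105.80.173.192: bits 011010010101 walk d0:-→d1:-→d2:-→d3:-→d4:-→d5:-→d6:-→d7:-→d8:-→d9:-→d10:-→d11:-→d12:H1 -> H1
  - 105.89.80.225/32 clear@32
  lookup 105.80.0.1: bits 011010010101 walk d0:-→d1:-→d2:-→d3:-→d4:-→d5:-→d6:-→d7:-→d8:-→d9:-→d10:-→d11:-→d12:H1 -> H1
  lookup 105.80.1.128: bits 011010010101 walk d0:-→d1:-→d2:-→d3:-→d4:-→d5:-→d6:-→d7:-→d8:-→d9:-→d10:-→d11:-→d12:H1 -> H1
  lookup 105.82.95.151: bits 011010010101 walk d0:-→d1:-→d2:-→d3:-→d4:-→d5:-→d6:-→d7:-→d8:-→d9:-→d10:-→d11:-→d12:H1 -> H1
  - 105.80.0.0/12 clear@12
  add 0.0.0.0/0 -> H4 at depth 0
  add 255.12.0.0/15 -> H0 at depth 15
  add 108.69.243.18/32 -> H3 at depth 32
  lookup 108.69.243.18: bits 01101100010001011111001100010010 walk d0:H4→d1:-→d2:-→d3:-→d4:-→d5:-→d6:-→d7:-→d8:-→d9:-→d10:-→d11:-→d12:-→d13:-→d14:-→d15:-→d16:-→d17:-→d18:-→d19:-→d20:-→d21:-→d22:-→d23:-→d24:-→d25:-→d26:-→d27:-→d28:-→d29:-→d30:-→d31:-→d32:H3 -> H3
  add 0.0.0.0/0 -> H2 at depth 0
  lookup 108.69.243.18: bits 01101100010001011111001100010010 walk d0:H2→d1:-→d2:-→d3:-→d4:-→d5:-→d6:-→d7:-→d8:-→d9:-→d10:-→d11:-→d12:-→d13:-→d14:-→d15:-→d16:-→d17:-→d18:-→d19:-→d20:-→d21:-→d22:-→d23:-→d24:-→d25:-→d26:-→d27:-→d28:-→d29:-→d30:-→d31:-→d32:H3 -> H3
  add 105.0.0.0/8 -> H4 at depth 8
  lookup 105.0.12.24: bits 011010010 walk d0:H2→d1:-→d2:-→d3:-→d4:-→d5:-→d6:-→d7:-→d8:H4→d9:- -> H4
  add 108.64.0.0/12 -> H4 at depth 12
  add 255.12.0.0/16 -> H2 at depth 16
  add 105.89.0.0/16 -> H3 at depth 16
  add 108.0.0.0/8 -> H3 at depth 8
  lookup 105.107.199.227: bits 0110100101 walk d0:H2→d1:-→d2:-→d3:-→d4:-→d5:-→d6:-→d7:-→d8:H4→d9:-→d10:- -> H4
  lookup 70.41.79.38: bits 01 walk d0:H2→d1:-→d2:- -> H2
  lookup 108.64.15.147: bits 0110110001000 walk d0:H2→d1:-→d2:-→d3:-→d4:-→d5:-→d6:-→d7:-→d8:H3→d9:-→d10:-→d11:-→d12:H4→d13:- -> H4
  lookup 105.89.66.214: bits 0110100101011001010 walk d0:H2→d1:-→d2:-→d3:-→d4:-→d5:-→d6:-→d7:-→d8:H4→d9:-→d10:-→d11:-→d12:-→d13:-→d14:-→d15:-→d16:H3→d17:-→d18:-→d19:- -> H3
  - 255.12.0.0/16 clear@16
  lookup 255.12.63.49: bits 1111111100001100 walk d0:H2→d1:-→d2:-→d3:-→d4:-→d5:-→d6:-→d7:-→d8:-→d9:-→d10:-→d11:-→d12:-→d13:-→d14:-→d15:H0→d16:- -> H0
  - 108.64.0.0/12 clear@12
  lookup 221.26.187.51: bits 11 walk d0:H2→d1:-→d2:- -> H2
  lookup 108.1.56.243: bits 011011000 walk d0:H2→d1:-→d2:-→d3:-→d4:-→d5:-→d6:-→d7:-→d8:H3→d9:- -> H3
  add 240.0.0.0/4 -> H4 at depth 4
  add 105.89.80.0/20 -> H1 at depth 20
  - 0.0.0.0/0 clear@0
  - 105.89.0.0/16 clear@16
  add 0.0.0.0/0 -> H1 at depth 0
  lookup 108.1.41.0: bits 011011000 walk d0:H1→d1:-→d2:-→d3:-→d4:-→d5:-→d6:-→d7:-→d8:H3→d9:- -> H3
  add 105.89.80.0/24 -> H4 at depth 24
  lookup 255.12.0.39: bits 1111111100001100 walk d0:H1→d1:-→d2:-→d3:-→d4:H4→d5:-→d6:-→d7:-→d8:-→d9:-→d10:-→d11:-→d12:-→d13:-→d14:-→d15:H0→d16:- -> H0
  - 108.0.0.0/8 clear@8

== LOOKUPS ==
["H1","H1","H1","H1","H3","H3","H4","H4","H2","H4","H3","H0","H2","H3","H3","H0"]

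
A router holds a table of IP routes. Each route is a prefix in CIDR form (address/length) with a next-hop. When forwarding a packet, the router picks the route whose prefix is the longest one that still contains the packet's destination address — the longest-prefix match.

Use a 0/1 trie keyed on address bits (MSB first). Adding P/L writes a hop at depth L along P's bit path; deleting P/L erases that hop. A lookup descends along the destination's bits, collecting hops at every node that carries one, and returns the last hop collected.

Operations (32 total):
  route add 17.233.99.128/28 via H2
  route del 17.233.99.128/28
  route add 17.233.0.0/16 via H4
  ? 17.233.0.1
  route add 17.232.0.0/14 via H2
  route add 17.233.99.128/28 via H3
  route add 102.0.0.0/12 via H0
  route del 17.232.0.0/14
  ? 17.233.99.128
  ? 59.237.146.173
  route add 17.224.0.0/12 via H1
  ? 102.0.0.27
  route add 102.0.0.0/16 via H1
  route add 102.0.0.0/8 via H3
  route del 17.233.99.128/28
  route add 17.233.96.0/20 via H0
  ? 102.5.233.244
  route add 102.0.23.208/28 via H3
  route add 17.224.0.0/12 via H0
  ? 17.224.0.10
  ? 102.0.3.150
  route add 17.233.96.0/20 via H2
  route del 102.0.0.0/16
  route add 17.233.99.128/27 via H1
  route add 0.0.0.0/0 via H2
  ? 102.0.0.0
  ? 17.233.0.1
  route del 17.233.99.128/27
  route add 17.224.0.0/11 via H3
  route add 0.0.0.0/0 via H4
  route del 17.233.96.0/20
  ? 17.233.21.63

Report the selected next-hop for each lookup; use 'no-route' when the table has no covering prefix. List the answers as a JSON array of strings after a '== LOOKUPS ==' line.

Trace:
  + 17.233.99.128/28 (H2) depth=28
  - 17.233.99.128/28 clear@28
  + 17.233.0.0/16 (H4) depth=16
  lookup 17.233.0.1: bits 00010001111010010 walk d0:-→d1:-→d2:-→d3:-→d4:-→d5:-→d6:-→d7:-→d8:-→d9:-→d10:-→d11:-→d12:-→d13:-→d14:-→d15:-→d16:H4→d17:- -> H4
  + 17.232.0.0/14 (H2) depth=14
  + 17.233.99.128/28 (H3) depth=28
  + 102.0.0.0/12 (H0) depth=12
  - 17.232.0.0/14 clear@14
  lookup 17.233.99.128: bits 0001000111101001011000111000 walk d0:-→d1:-→d2:-→d3:-→d4:-→d5:-→d6:-→d7:-→d8:-→d9:-→d10:-→d11:-→d12:-→d13:-→d14:-→d15:-→d16:H4→d17:-→d18:-→d19:-→d20:-→d21:-→d22:-→d23:-→d24:-→d25:-→d26:-→d27:-→d28:H3 -> H3
  lookup 59.237.146.173: bits 00 walk d0:-→d1:-→d2:- -> no-route
  + 17.224.0.0/12 (H1) depth=12
  lookup 102.0.0.27: bits 011001100000 walk d0:-→d1:-→d2:-→d3:-→d4:-→d5:-→d6:-→d7:-→d8:-→d9:-→d10:-→d11:-→d12:H0 -> H0
  + 102.0.0.0/16 (H1) depth=16
  + 102.0.0.0/8 (H3) depth=8
  - 17.233.99.128/28 clear@28
  + 17.233.96.0/20 (H0) depth=20
  lookup 102.5.233.244: bits 0110011000000 walk d0:-→d1:-→d2:-→d3:-→d4:-→d5:-→d6:-→d7:-→d8:H3→d9:-→d10:-→d11:-→d12:H0→d13:- -> H0
  + 102.0.23.208/28 (H3) depth=28
  + 17.224.0.0/12 (H0) depth=12
  lookup 17.224.0.10: bits 000100011110 walk d0:-→d1:-→d2:-→d3:-→d4:-→d5:-→d6:-→d7:-→d8:-→d9:-→d10:-→d11:-→d12:H0 -> H0
  lookup 102.0.3.150: bits 0110011000000000000 walk d0:-→d1:-→d2:-→d3:-→d4:-→d5:-→d6:-→d7:-→d8:H3→d9:-→d10:-→d11:-→d12:H0→d13:-→d14:-→d15:-→d16:H1→d17:-→d18:-→d19:- -> H1
  + 17.233.96.0/20 (H2) depth=20
  - 102.0.0.0/16 clear@16
  + 17.233.99.128/27 (H1) depth=27
  + 0.0.0.0/0 (H2) depth=0
  lookup 102.0.0.0: bits 0110011000000000000 walk d0:H2→d1:-→d2:-→d3:-→d4:-→d5:-→d6:-→d7:-→d8:H3→d9:-→d10:-→d11:-→d12:H0→d13:-→d14:-→d15:-→d16:-→d17:-→d18:-→d19:- -> H0
  lookup 17.233.0.1: bits 00010001111010010 walk d0:H2→d1:-→d2:-→d3:-→d4:-→d5:-→d6:-→d7:-→d8:-→d9:-→d10:-→d11:-→d12:H0→d13:-→d14:-→d15:-→d16:H4→d17:- -> H4
  - 17.233.99.128/27 clear@27
  + 17.224.0.0/11 (H3) depth=11
  + 0.0.0.0/0 (H4) depth=0
  - 17.233.96.0/20 clear@20
  lookup 17.233.21.63: bits 00010001111010010 walk d0:H4→d1:-→d2:-→d3:-→d4:-→d5:-→d6:-→d7:-→d8:-→d9:-→d10:-→d11:H3→d12:H0→d13:-→d14:-→d15:-→d16:H4→d17:- -> H4

== LOOKUPS ==
["H4","H3","no-route","H0","H0","H0","H1","H0","H4","H4"]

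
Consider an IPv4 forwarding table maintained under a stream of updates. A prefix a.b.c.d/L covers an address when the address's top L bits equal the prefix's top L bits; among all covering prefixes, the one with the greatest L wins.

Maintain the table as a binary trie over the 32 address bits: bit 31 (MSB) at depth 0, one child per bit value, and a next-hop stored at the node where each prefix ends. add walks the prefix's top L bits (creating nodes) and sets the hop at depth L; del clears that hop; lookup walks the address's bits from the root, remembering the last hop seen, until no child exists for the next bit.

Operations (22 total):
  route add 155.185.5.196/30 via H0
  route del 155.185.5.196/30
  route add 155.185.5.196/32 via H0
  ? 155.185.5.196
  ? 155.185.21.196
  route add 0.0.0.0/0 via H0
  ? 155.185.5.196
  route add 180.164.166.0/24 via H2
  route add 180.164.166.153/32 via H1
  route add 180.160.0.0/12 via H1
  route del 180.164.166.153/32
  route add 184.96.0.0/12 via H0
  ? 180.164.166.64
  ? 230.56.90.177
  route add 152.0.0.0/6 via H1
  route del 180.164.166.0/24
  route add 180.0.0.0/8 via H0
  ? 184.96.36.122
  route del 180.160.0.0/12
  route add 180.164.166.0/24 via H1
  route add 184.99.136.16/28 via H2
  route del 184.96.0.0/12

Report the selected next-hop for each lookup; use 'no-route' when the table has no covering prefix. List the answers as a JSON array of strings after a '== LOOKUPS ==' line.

Apply in order:
  + 155.185.5.196/30 (H0) depth=30
  - 155.185.5.196/30 clear@30
  + 155.185.5.196/32 (H0) depth=32
  lookup 155.185.5.196: bits 10011011101110010000010111000100 walk d0:-→d1:-→d2:-→d3:-→d4:-→d5:-→d6:-→d7:-→d8:-→d9:-→d10:-→d11:-→d12:-→d13:-→d14:-→d15:-→d16:-→d17:-→d18:-→d19:-→d20:-→d21:-→d22:-→d23:-→d24:-→d25:-→d26:-→d27:-→d28:-→d29:-→d30:-→d31:-→d32:H0 -> H0
  lookup 155.185.21.196: bits 1001101110111001000 walk d0:-→d1:-→d2:-→d3:-→d4:-→d5:-→d6:-→d7:-→d8:-→d9:-→d10:-→d11:-→d12:-→d13:-→d14:-→d15:-→d16:-→d17:-→d18:-→d19:- -> no-route
  + 0.0.0.0/0 (H0) depth=0
  lookup 155.185.5.196: bits 10011011101110010000010111000100 walk d0:H0→d1:-→d2:-→d3:-→d4:-→d5:-→d6:-→d7:-→d8:-→d9:-→d10:-→d11:-→d12:-→d13:-→d14:-→d15:-→d16:-→d17:-→d18:-→d19:-→d20:-→d21:-→d22:-→d23:-→d24:-→d25:-→d26:-→d27:-→d28:-→d29:-→d30:-→d31:-→d32:H0 -> H0
  + 180.164.166.0/24 (H2) depth=24
  + 180.164.166.153/32 (H1) depth=32
  + 180.160.0.0/12 (H1) depth=12
  - 180.164.166.153/32 clear@32
  + 184.96.0.0/12 (H0) depth=12
  lookup 180.164.166.64: bits 101101001010010010100110 walk d0:H0→d1:-→d2:-→d3:-→d4:-→d5:-→d6:-→d7:-→d8:-→d9:-→d10:-→d11:-→d12:H1→d13:-→d14:-→d15:-→d16:-→d17:-→d18:-→d19:-→d20:-→d21:-→d22:-→d23:-→d24:H2 -> H2
  lookup 230.56.90.177: bits 1 walk d0:H0→d1:- -> H0
  + 152.0.0.0/6 (H1) depth=6
  - 180.164.166.0/24 clear@24
  + 180.0.0.0/8 (H0) depth=8
  lookup 184.96.36.122: bits 101110000110 walk d0:H0→d1:-→d2:-→d3:-→d4:-→d5:-→d6:-→d7:-→d8:-→d9:-→d10:-→d11:-→d12:H0 -> H0
  - 180.160.0.0/12 clear@12
  + 180.164.166.0/24 (H1) depth=24
  + 184.99.136.16/28 (H2) depth=28
  - 184.96.0.0/12 clear@12

== LOOKUPS ==
["H0","no-route","H0","H2","H0","H0"]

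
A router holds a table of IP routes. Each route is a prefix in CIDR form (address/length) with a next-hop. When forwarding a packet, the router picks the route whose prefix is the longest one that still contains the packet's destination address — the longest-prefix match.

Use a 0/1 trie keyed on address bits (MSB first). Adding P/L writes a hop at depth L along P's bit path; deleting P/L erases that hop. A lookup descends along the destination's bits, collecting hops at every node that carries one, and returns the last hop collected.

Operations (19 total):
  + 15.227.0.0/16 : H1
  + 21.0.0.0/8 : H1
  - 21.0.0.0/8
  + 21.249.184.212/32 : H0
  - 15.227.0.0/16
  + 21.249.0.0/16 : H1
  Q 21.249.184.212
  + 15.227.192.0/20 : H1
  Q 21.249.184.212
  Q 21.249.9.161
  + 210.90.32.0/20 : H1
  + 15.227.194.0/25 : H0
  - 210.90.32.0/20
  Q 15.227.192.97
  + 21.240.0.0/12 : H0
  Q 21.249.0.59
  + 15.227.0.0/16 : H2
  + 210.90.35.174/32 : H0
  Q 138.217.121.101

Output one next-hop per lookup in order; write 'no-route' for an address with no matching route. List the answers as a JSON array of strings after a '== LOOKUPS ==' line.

Trace:
  + 15.227.0.0/16 (H1) depth=16
  + 21.0.0.0/8 (H1) depth=8
  del 21.0.0.0/8 (clear depth 8)
  + 21.249.184.212/32 (H0) depth=32
  del 15.227.0.0/16 (clear depth 16)
  + 21.249.0.0/16 (H1) depth=16
  ? 21.249.184.212  path d0:-→d1:-→d2:-→d3:-→d4:-→d5:-→d6:-→d7:-→d8:-→d9:-→d10:-→d11:-→d12:-→d13:-→d14:-→d15:-→d16:H1→d17:-→d18:-→d19:-→d20:-→d21:-→d22:-→d23:-→d24:-→d25:-→d26:-→d27:-→d28:-→d29:-→d30:-→d31:-→d32:H0  best=H0
  + 15.227.192.0/20 (H1) depth=20
  ? 21.249.184.212  path d0:-→d1:-→d2:-→d3:-→d4:-→d5:-→d6:-→d7:-→d8:-→d9:-→d10:-→d11:-→d12:-→d13:-→d14:-→d15:-→d16:H1→d17:-→d18:-→d19:-→d20:-→d21:-→d22:-→d23:-→d24:-→d25:-→d26:-→d27:-→d28:-→d29:-→d30:-→d31:-→d32:H0  best=H0
  ? 21.249.9.161  path d0:-→d1:-→d2:-→d3:-→d4:-→d5:-→d6:-→d7:-→d8:-→d9:-→d10:-→d11:-→d12:-→d13:-→d14:-→d15:-→d16:H1  best=H1
  + 210.90.32.0/20 (H1) depth=20
  + 15.227.194.0/25 (H0) depth=25
  del 210.90.32.0/20 (clear depth 20)
  ? 15.227.192.97  path d0:-→d1:-→d2:-→d3:-→d4:-→d5:-→d6:-→d7:-→d8:-→d9:-→d10:-→d11:-→d12:-→d13:-→d14:-→d15:-→d16:-→d17:-→d18:-→d19:-→d20:H1→d21:-→d22:-  best=H1
  + 21.240.0.0/12 (H0) depth=12
  ? 21.249.0.59  path d0:-→d1:-→d2:-→d3:-→d4:-→d5:-→d6:-→d7:-→d8:-→d9:-→d10:-→d11:-→d12:H0→d13:-→d14:-→d15:-→d16:H1  best=H1
  + 15.227.0.0/16 (H2) depth=16
  + 210.90.35.174/32 (H0) depth=32
  ? 138.217.121.101  path d0:-→d1:-  best=no-route

== LOOKUPS ==
["H0","H0","H1","H1","H1","no-route"]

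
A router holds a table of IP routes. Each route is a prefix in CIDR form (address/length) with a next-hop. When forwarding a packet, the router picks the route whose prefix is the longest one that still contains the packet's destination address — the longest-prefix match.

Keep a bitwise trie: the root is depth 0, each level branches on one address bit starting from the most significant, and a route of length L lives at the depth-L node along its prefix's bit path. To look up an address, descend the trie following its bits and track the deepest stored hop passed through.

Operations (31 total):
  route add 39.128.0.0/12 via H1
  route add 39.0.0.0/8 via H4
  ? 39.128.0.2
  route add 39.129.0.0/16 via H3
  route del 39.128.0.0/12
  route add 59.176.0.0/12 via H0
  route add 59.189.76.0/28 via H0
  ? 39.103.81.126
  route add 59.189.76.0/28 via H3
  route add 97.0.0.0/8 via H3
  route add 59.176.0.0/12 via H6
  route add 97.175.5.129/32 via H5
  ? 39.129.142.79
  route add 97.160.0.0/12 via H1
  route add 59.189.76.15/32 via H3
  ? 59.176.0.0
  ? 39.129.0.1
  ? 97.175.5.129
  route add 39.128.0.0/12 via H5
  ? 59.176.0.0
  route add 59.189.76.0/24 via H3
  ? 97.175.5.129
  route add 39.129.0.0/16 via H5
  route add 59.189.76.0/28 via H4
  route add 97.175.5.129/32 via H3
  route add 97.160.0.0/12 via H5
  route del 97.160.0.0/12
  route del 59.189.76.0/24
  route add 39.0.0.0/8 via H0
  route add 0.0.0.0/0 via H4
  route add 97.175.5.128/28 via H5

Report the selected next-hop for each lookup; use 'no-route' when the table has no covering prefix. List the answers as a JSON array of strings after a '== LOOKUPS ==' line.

Process each operation:
  add 39.128.0.0/12 -> H1 at depth 12
  add 39.0.0.0/8 -> H4 at depth 8
  Q 39.128.0.2: descend 001001111000 ; hops seen [H4,H1] ; pick H1
  add 39.129.0.0/16 -> H3 at depth 16
  - 39.128.0.0/12 clear@12
  add 59.176.0.0/12 -> H0 at depth 12
  add 59.189.76.0/28 -> H0 at depth 28
  Q 39.103.81.126: descend 00100111 ; hops seen [H4] ; pick H4
  add 59.189.76.0/28 -> H3 at depth 28
  add 97.0.0.0/8 -> H3 at depth 8
  add 59.176.0.0/12 -> H6 at depth 12
  add 97.175.5.129/32 -> H5 at depth 32
  Q 39.129.142.79: descend 0010011110000001 ; hops seen [H4,H3] ; pick H3
  add 97.160.0.0/12 -> H1 at depth 12
  add 59.189.76.15/32 -> H3 at depth 32
  Q 59.176.0.0: descend 001110111011 ; hops seen [H6] ; pick H6
  Q 39.129.0.1: descend 0010011110000001 ; hops seen [H4,H3] ; pick H3
  Q 97.175.5.129: descend 01100001101011110000010110000001 ; hops seen [H3,H1,H5] ; pick H5
  add 39.128.0.0/12 -> H5 at depth 12
  Q 59.176.0.0: descend 001110111011 ; hops seen [H6] ; pick H6
  add 59.189.76.0/24 -> H3 at depth 24
  Q 97.175.5.129: descend 01100001101011110000010110000001 ; hops seen [H3,H1,H5] ; pick H5
  add 39.129.0.0/16 -> H5 at depth 16
  add 59.189.76.0/28 -> H4 at depth 28
  add 97.175.5.129/32 -> H3 at depth 32
  add 97.160.0.0/12 -> H5 at depth 12
  - 97.160.0.0/12 clear@12
  - 59.189.76.0/24 clear@24
  add 39.0.0.0/8 -> H0 at depth 8
  add 0.0.0.0/0 -> H4 at depth 0
  add 97.175.5.128/28 -> H5 at depth 28

== LOOKUPS ==
["H1","H4","H3","H6","H3","H5","H6","H5"]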